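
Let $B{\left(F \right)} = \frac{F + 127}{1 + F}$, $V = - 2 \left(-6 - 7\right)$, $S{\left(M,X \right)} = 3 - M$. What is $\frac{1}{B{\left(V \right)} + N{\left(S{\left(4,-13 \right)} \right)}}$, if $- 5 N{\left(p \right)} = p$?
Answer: $\frac{15}{88} \approx 0.17045$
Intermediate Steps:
$V = 26$ ($V = \left(-2\right) \left(-13\right) = 26$)
$N{\left(p \right)} = - \frac{p}{5}$
$B{\left(F \right)} = \frac{127 + F}{1 + F}$
$\frac{1}{B{\left(V \right)} + N{\left(S{\left(4,-13 \right)} \right)}} = \frac{1}{\frac{127 + 26}{1 + 26} - \frac{3 - 4}{5}} = \frac{1}{\frac{1}{27} \cdot 153 - \frac{3 - 4}{5}} = \frac{1}{\frac{1}{27} \cdot 153 - - \frac{1}{5}} = \frac{1}{\frac{17}{3} + \frac{1}{5}} = \frac{1}{\frac{88}{15}} = \frac{15}{88}$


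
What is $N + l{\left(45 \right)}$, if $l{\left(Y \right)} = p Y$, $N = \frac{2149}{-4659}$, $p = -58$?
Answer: $- \frac{12162139}{4659} \approx -2610.5$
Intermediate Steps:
$N = - \frac{2149}{4659}$ ($N = 2149 \left(- \frac{1}{4659}\right) = - \frac{2149}{4659} \approx -0.46126$)
$l{\left(Y \right)} = - 58 Y$
$N + l{\left(45 \right)} = - \frac{2149}{4659} - 2610 = - \frac{12162139}{4659}$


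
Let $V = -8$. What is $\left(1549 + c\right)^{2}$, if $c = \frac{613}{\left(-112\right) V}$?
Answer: $\frac{1927979459289}{802816} \approx 2.4015 \cdot 10^{6}$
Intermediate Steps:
$c = \frac{613}{896}$ ($c = \frac{613}{\left(-112\right) \left(-8\right)} = \frac{613}{896} \approx 0.68415$)
$\left(1549 + c\right)^{2} = \left(1549 + \frac{613}{896}\right)^{2} = \left(\frac{1388517}{896}\right)^{2} = \frac{1927979459289}{802816}$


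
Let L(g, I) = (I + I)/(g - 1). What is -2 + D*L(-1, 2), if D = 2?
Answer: -6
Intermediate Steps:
L(g, I) = 2*I/(-1 + g) (L(g, I) = (2*I)/(-1 + g) = 2*I/(-1 + g))
-2 + D*L(-1, 2) = -2 + 2*(2*2/(-1 - 1)) = -2 + 2*(2*2/(-2)) = -2 + 2*(2*2*(-½)) = -2 + 2*(-2) = -2 - 4 = -6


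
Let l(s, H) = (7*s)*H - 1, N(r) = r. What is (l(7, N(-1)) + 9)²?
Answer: 1681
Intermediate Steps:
l(s, H) = -1 + 7*H*s (l(s, H) = 7*H*s - 1 = -1 + 7*H*s)
(l(7, N(-1)) + 9)² = ((-1 + 7*(-1)*7) + 9)² = ((-1 - 49) + 9)² = (-50 + 9)² = (-41)² = 1681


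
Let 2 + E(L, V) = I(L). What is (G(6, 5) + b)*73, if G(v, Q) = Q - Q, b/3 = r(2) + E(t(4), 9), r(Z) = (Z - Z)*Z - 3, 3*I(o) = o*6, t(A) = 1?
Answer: -657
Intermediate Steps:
I(o) = 2*o (I(o) = (o*6)/3 = (6*o)/3 = 2*o)
r(Z) = -3 (r(Z) = 0*Z - 3 = 0 - 3 = -3)
E(L, V) = -2 + 2*L
b = -9 (b = 3*(-3 + (-2 + 2*1)) = 3*(-3 + (-2 + 2)) = 3*(-3 + 0) = 3*(-3) = -9)
G(v, Q) = 0
(G(6, 5) + b)*73 = (0 - 9)*73 = -9*73 = -657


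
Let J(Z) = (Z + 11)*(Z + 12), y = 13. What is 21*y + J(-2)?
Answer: 363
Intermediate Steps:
J(Z) = (11 + Z)*(12 + Z)
21*y + J(-2) = 21*13 + (132 + (-2)² + 23*(-2)) = 273 + (132 + 4 - 46) = 273 + 90 = 363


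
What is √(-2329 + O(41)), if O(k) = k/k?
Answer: 2*I*√582 ≈ 48.249*I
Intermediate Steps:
O(k) = 1
√(-2329 + O(41)) = √(-2329 + 1) = √(-2328) = 2*I*√582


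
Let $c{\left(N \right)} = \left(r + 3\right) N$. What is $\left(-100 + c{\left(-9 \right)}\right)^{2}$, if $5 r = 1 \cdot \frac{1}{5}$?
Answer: $\frac{10137856}{625} \approx 16221.0$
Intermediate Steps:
$r = \frac{1}{25}$ ($r = \frac{1 \cdot \frac{1}{5}}{5} = \frac{1}{5} \cdot \frac{1}{5} = \frac{1}{25} \approx 0.04$)
$c{\left(N \right)} = \frac{76 N}{25}$ ($c{\left(N \right)} = \left(\frac{1}{25} + 3\right) N = \frac{76 N}{25}$)
$\left(-100 + c{\left(-9 \right)}\right)^{2} = \left(-100 + \frac{76}{25} \left(-9\right)\right)^{2} = \left(-100 - \frac{684}{25}\right)^{2} = \left(- \frac{3184}{25}\right)^{2} = \frac{10137856}{625}$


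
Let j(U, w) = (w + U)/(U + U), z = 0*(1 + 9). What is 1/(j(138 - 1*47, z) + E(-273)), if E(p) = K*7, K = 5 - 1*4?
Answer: 2/15 ≈ 0.13333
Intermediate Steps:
K = 1 (K = 5 - 4 = 1)
z = 0 (z = 0*10 = 0)
E(p) = 7 (E(p) = 1*7 = 7)
j(U, w) = (U + w)/(2*U) (j(U, w) = (U + w)/((2*U)) = (U + w)*(1/(2*U)) = (U + w)/(2*U))
1/(j(138 - 1*47, z) + E(-273)) = 1/(((138 - 1*47) + 0)/(2*(138 - 1*47)) + 7) = 1/(((138 - 47) + 0)/(2*(138 - 47)) + 7) = 1/((½)*(91 + 0)/91 + 7) = 1/((½)*(1/91)*91 + 7) = 1/(½ + 7) = 1/(15/2) = 2/15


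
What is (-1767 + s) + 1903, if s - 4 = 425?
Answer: 565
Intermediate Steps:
s = 429 (s = 4 + 425 = 429)
(-1767 + s) + 1903 = (-1767 + 429) + 1903 = -1338 + 1903 = 565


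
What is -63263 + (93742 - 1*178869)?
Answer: -148390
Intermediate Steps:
-63263 + (93742 - 1*178869) = -63263 + (93742 - 178869) = -63263 - 85127 = -148390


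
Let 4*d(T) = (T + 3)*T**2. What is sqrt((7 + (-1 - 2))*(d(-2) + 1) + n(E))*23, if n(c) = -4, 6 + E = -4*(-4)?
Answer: 46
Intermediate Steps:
E = 10 (E = -6 - 4*(-4) = -6 + 16 = 10)
d(T) = T**2*(3 + T)/4 (d(T) = ((T + 3)*T**2)/4 = ((3 + T)*T**2)/4 = (T**2*(3 + T))/4 = T**2*(3 + T)/4)
sqrt((7 + (-1 - 2))*(d(-2) + 1) + n(E))*23 = sqrt((7 + (-1 - 2))*((1/4)*(-2)**2*(3 - 2) + 1) - 4)*23 = sqrt((7 - 3)*((1/4)*4*1 + 1) - 4)*23 = sqrt(4*(1 + 1) - 4)*23 = sqrt(4*2 - 4)*23 = sqrt(8 - 4)*23 = sqrt(4)*23 = 2*23 = 46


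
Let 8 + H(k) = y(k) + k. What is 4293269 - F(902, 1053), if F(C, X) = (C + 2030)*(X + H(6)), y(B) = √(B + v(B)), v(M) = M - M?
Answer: 1211737 - 2932*√6 ≈ 1.2046e+6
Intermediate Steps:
v(M) = 0
y(B) = √B (y(B) = √(B + 0) = √B)
H(k) = -8 + k + √k (H(k) = -8 + (√k + k) = -8 + (k + √k) = -8 + k + √k)
F(C, X) = (2030 + C)*(-2 + X + √6) (F(C, X) = (C + 2030)*(X + (-8 + 6 + √6)) = (2030 + C)*(X + (-2 + √6)) = (2030 + C)*(-2 + X + √6))
4293269 - F(902, 1053) = 4293269 - (-4060 + 2030*1053 + 2030*√6 + 902*1053 + 902*(-2 + √6)) = 4293269 - (-4060 + 2137590 + 2030*√6 + 949806 + (-1804 + 902*√6)) = 4293269 - (3081532 + 2932*√6) = 4293269 + (-3081532 - 2932*√6) = 1211737 - 2932*√6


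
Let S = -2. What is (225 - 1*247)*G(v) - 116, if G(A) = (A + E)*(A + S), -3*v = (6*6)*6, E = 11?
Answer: -99424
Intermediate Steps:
v = -72 (v = -6*6*6/3 = -12*6 = -⅓*216 = -72)
G(A) = (-2 + A)*(11 + A) (G(A) = (A + 11)*(A - 2) = (11 + A)*(-2 + A) = (-2 + A)*(11 + A))
(225 - 1*247)*G(v) - 116 = (225 - 1*247)*(-22 + (-72)² + 9*(-72)) - 116 = (225 - 247)*(-22 + 5184 - 648) - 116 = -22*4514 - 116 = -99308 - 116 = -99424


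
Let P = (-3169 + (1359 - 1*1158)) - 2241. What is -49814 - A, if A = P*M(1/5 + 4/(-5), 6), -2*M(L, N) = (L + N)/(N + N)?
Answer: -2039441/40 ≈ -50986.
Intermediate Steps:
M(L, N) = -(L + N)/(4*N) (M(L, N) = -(L + N)/(2*(N + N)) = -(L + N)/(2*(2*N)) = -(L + N)*1/(2*N)/2 = -(L + N)/(4*N))
P = -5209 (P = (-3169 + (1359 - 1158)) - 2241 = (-3169 + 201) - 2241 = -2968 - 2241 = -5209)
A = 46881/40 (A = -5209*(-(1/5 + 4/(-5)) - 1*6)/(4*6) = -5209*(-(1*(1/5) + 4*(-1/5)) - 6)/(4*6) = -5209*(-(1/5 - 4/5) - 6)/(4*6) = -5209*(-1*(-3/5) - 6)/(4*6) = -5209*(3/5 - 6)/(4*6) = -5209*(-27)/(4*6*5) = -5209*(-9/40) = 46881/40 ≈ 1172.0)
-49814 - A = -49814 - 1*46881/40 = -49814 - 46881/40 = -2039441/40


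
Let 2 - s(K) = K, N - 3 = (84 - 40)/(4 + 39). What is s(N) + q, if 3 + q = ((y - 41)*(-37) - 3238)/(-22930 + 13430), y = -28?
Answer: -404509/81700 ≈ -4.9511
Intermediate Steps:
N = 173/43 (N = 3 + (84 - 40)/(4 + 39) = 3 + 44/43 = 173/43 ≈ 4.0233)
s(K) = 2 - K
q = -5563/1900 (q = -3 + ((-28 - 41)*(-37) - 3238)/(-22930 + 13430) = -3 + (-69*(-37) - 3238)/(-9500) = -3 + (2553 - 3238)*(-1/9500) = -3 - 685*(-1/9500) = -3 + 137/1900 = -5563/1900 ≈ -2.9279)
s(N) + q = (2 - 1*173/43) - 5563/1900 = (2 - 173/43) - 5563/1900 = -87/43 - 5563/1900 = -404509/81700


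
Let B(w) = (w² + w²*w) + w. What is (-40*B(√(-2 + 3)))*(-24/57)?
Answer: 960/19 ≈ 50.526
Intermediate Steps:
B(w) = w + w² + w³ (B(w) = (w² + w³) + w = w + w² + w³)
(-40*B(√(-2 + 3)))*(-24/57) = (-40*√(-2 + 3)*(1 + √(-2 + 3) + (√(-2 + 3))²))*(-24/57) = (-40*√1*(1 + √1 + (√1)²))*(-24*1/57) = -40*(1 + 1 + 1²)*(-8/19) = -40*(1 + 1 + 1)*(-8/19) = -40*3*(-8/19) = -120*(-8/19) = 960/19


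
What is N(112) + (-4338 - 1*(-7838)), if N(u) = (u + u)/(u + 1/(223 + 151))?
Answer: 146695276/41889 ≈ 3502.0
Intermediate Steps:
N(u) = 2*u/(1/374 + u) (N(u) = (2*u)/(u + 1/374) = (2*u)/(1/374 + u) = 2*u/(1/374 + u))
N(112) + (-4338 - 1*(-7838)) = 748*112/(1 + 374*112) + (-4338 - 1*(-7838)) = 748*112/(1 + 41888) + (-4338 + 7838) = 748*112/41889 + 3500 = 748*112*(1/41889) + 3500 = 83776/41889 + 3500 = 146695276/41889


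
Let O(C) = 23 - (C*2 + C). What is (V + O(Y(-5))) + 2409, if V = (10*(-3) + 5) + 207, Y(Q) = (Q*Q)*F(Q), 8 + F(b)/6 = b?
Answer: 8464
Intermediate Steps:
F(b) = -48 + 6*b
Y(Q) = Q**2*(-48 + 6*Q) (Y(Q) = (Q*Q)*(-48 + 6*Q) = Q**2*(-48 + 6*Q))
V = 182 (V = (-30 + 5) + 207 = -25 + 207 = 182)
O(C) = 23 - 3*C (O(C) = 23 - (2*C + C) = 23 - 3*C)
(V + O(Y(-5))) + 2409 = (182 + (23 - 18*(-5)**2*(-8 - 5))) + 2409 = (182 + (23 - 18*25*(-13))) + 2409 = (182 + (23 - 3*(-1950))) + 2409 = (182 + (23 + 5850)) + 2409 = (182 + 5873) + 2409 = 6055 + 2409 = 8464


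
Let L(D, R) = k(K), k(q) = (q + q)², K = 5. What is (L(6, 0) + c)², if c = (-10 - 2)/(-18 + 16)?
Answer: 11236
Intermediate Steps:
k(q) = 4*q² (k(q) = (2*q)² = 4*q²)
L(D, R) = 100 (L(D, R) = 4*5² = 4*25 = 100)
c = 6 (c = -12/(-2) = -12*(-½) = 6)
(L(6, 0) + c)² = (100 + 6)² = 106² = 11236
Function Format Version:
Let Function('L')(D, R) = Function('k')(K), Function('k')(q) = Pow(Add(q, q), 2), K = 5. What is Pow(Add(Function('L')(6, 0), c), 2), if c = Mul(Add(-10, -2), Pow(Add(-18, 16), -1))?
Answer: 11236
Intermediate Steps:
Function('k')(q) = Mul(4, Pow(q, 2)) (Function('k')(q) = Pow(Mul(2, q), 2) = Mul(4, Pow(q, 2)))
Function('L')(D, R) = 100 (Function('L')(D, R) = Mul(4, Pow(5, 2)) = Mul(4, 25) = 100)
c = 6 (c = Mul(-12, Pow(-2, -1)) = Mul(-12, Rational(-1, 2)) = 6)
Pow(Add(Function('L')(6, 0), c), 2) = Pow(Add(100, 6), 2) = Pow(106, 2) = 11236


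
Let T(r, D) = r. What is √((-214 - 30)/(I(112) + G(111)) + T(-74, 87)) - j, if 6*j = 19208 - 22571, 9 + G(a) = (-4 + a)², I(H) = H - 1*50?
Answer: 1121/2 + 4*I*√1889026/639 ≈ 560.5 + 8.6036*I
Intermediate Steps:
I(H) = -50 + H (I(H) = H - 50 = -50 + H)
G(a) = -9 + (-4 + a)²
j = -1121/2 (j = (19208 - 22571)/6 = (⅙)*(-3363) = -1121/2 ≈ -560.50)
√((-214 - 30)/(I(112) + G(111)) + T(-74, 87)) - j = √((-214 - 30)/((-50 + 112) + (-9 + (-4 + 111)²)) - 74) - 1*(-1121/2) = √(-244/(62 + (-9 + 107²)) - 74) + 1121/2 = √(-244/(62 + (-9 + 11449)) - 74) + 1121/2 = √(-244/(62 + 11440) - 74) + 1121/2 = √(-244/11502 - 74) + 1121/2 = √(-244*1/11502 - 74) + 1121/2 = √(-122/5751 - 74) + 1121/2 = √(-425696/5751) + 1121/2 = 4*I*√1889026/639 + 1121/2 = 1121/2 + 4*I*√1889026/639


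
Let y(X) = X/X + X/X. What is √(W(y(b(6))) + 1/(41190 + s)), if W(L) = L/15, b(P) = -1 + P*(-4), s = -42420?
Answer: √200490/1230 ≈ 0.36403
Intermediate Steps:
b(P) = -1 - 4*P
y(X) = 2 (y(X) = 1 + 1 = 2)
W(L) = L/15 (W(L) = L*(1/15) = L/15)
√(W(y(b(6))) + 1/(41190 + s)) = √((1/15)*2 + 1/(41190 - 42420)) = √(2/15 + 1/(-1230)) = √(2/15 - 1/1230) = √(163/1230) = √200490/1230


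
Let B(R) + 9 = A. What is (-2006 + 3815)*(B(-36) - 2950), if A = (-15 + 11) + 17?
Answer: -5329314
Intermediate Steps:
A = 13 (A = -4 + 17 = 13)
B(R) = 4 (B(R) = -9 + 13 = 4)
(-2006 + 3815)*(B(-36) - 2950) = (-2006 + 3815)*(4 - 2950) = 1809*(-2946) = -5329314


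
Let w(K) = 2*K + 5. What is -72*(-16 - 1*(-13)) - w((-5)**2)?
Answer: 161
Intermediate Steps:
w(K) = 5 + 2*K
-72*(-16 - 1*(-13)) - w((-5)**2) = -72*(-16 - 1*(-13)) - (5 + 2*(-5)**2) = -72*(-16 + 13) - (5 + 2*25) = -72*(-3) - (5 + 50) = 216 - 1*55 = 216 - 55 = 161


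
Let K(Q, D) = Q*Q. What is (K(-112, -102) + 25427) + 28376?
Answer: 66347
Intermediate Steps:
K(Q, D) = Q²
(K(-112, -102) + 25427) + 28376 = ((-112)² + 25427) + 28376 = (12544 + 25427) + 28376 = 37971 + 28376 = 66347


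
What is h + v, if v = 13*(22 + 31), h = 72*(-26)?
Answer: -1183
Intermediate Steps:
h = -1872
v = 689 (v = 13*53 = 689)
h + v = -1872 + 689 = -1183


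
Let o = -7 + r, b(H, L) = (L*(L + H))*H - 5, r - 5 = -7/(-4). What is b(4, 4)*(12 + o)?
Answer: 5781/4 ≈ 1445.3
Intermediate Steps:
r = 27/4 (r = 5 - 7/(-4) = 5 - 7*(-1/4) = 5 + 7/4 = 27/4 ≈ 6.7500)
b(H, L) = -5 + H*L*(H + L) (b(H, L) = (L*(H + L))*H - 5 = H*L*(H + L) - 5 = -5 + H*L*(H + L))
o = -1/4 (o = -7 + 27/4 = -1/4 ≈ -0.25000)
b(4, 4)*(12 + o) = (-5 + 4*4**2 + 4*4**2)*(12 - 1/4) = (-5 + 4*16 + 4*16)*(47/4) = (-5 + 64 + 64)*(47/4) = 123*(47/4) = 5781/4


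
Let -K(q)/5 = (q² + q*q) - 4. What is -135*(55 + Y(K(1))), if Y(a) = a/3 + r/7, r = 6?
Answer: -55935/7 ≈ -7990.7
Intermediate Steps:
K(q) = 20 - 10*q² (K(q) = -5*((q² + q*q) - 4) = -5*((q² + q²) - 4) = -5*(2*q² - 4) = -5*(-4 + 2*q²) = 20 - 10*q²)
Y(a) = 6/7 + a/3 (Y(a) = a/3 + 6/7 = 6/7 + a/3)
-135*(55 + Y(K(1))) = -135*(55 + (6/7 + (20 - 10*1²)/3)) = -135*(55 + (6/7 + (20 - 10*1)/3)) = -135*(55 + (6/7 + (20 - 10)/3)) = -135*(55 + (6/7 + (⅓)*10)) = -135*(55 + (6/7 + 10/3)) = -135*(55 + 88/21) = -135*1243/21 = -55935/7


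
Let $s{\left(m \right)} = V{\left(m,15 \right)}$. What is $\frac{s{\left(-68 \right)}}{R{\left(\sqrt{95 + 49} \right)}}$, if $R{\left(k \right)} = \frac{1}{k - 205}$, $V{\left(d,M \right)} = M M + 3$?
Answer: $-44004$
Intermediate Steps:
$V{\left(d,M \right)} = 3 + M^{2}$ ($V{\left(d,M \right)} = M^{2} + 3 = 3 + M^{2}$)
$s{\left(m \right)} = 228$ ($s{\left(m \right)} = 3 + 15^{2} = 3 + 225 = 228$)
$R{\left(k \right)} = \frac{1}{-205 + k}$
$\frac{s{\left(-68 \right)}}{R{\left(\sqrt{95 + 49} \right)}} = \frac{228}{\frac{1}{-205 + \sqrt{95 + 49}}} = \frac{228}{\frac{1}{-205 + \sqrt{144}}} = \frac{228}{\frac{1}{-205 + 12}} = \frac{228}{\frac{1}{-193}} = \frac{228}{- \frac{1}{193}} = 228 \left(-193\right) = -44004$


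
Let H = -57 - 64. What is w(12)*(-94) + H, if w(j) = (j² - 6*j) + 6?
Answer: -7453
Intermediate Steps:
H = -121
w(j) = 6 + j² - 6*j
w(12)*(-94) + H = (6 + 12² - 6*12)*(-94) - 121 = (6 + 144 - 72)*(-94) - 121 = 78*(-94) - 121 = -7332 - 121 = -7453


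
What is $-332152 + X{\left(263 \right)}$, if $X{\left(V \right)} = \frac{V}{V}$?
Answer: $-332151$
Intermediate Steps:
$X{\left(V \right)} = 1$
$-332152 + X{\left(263 \right)} = -332152 + 1 = -332151$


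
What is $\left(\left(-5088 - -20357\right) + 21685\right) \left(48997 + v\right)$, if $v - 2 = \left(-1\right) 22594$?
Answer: $975770370$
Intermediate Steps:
$v = -22592$ ($v = 2 - 22594 = -22592$)
$\left(\left(-5088 - -20357\right) + 21685\right) \left(48997 + v\right) = \left(\left(-5088 - -20357\right) + 21685\right) \left(48997 - 22592\right) = \left(\left(-5088 + 20357\right) + 21685\right) 26405 = \left(15269 + 21685\right) 26405 = 36954 \cdot 26405 = 975770370$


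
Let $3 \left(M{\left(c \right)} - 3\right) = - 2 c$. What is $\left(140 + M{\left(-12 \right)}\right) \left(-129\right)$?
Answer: $-19479$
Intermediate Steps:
$M{\left(c \right)} = 3 - \frac{2 c}{3}$ ($M{\left(c \right)} = 3 + \frac{\left(-2\right) c}{3} = 3 - \frac{2 c}{3}$)
$\left(140 + M{\left(-12 \right)}\right) \left(-129\right) = \left(140 + \left(3 - -8\right)\right) \left(-129\right) = \left(140 + \left(3 + 8\right)\right) \left(-129\right) = \left(140 + 11\right) \left(-129\right) = 151 \left(-129\right) = -19479$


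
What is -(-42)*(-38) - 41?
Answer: -1637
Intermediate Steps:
-(-42)*(-38) - 41 = -42*38 - 41 = -1596 - 41 = -1637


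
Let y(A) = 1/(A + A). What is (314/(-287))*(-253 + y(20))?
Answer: 1588683/5740 ≈ 276.77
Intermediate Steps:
y(A) = 1/(2*A)
(314/(-287))*(-253 + y(20)) = (314/(-287))*(-253 + (½)/20) = (314*(-1/287))*(-253 + (½)*(1/20)) = -314*(-253 + 1/40)/287 = -314/287*(-10119/40) = 1588683/5740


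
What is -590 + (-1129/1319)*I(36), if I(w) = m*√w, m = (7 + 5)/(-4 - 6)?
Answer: -3850406/6595 ≈ -583.84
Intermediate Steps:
m = -6/5 (m = 12/(-10) = 12*(-⅒) = -6/5 ≈ -1.2000)
I(w) = -6*√w/5
-590 + (-1129/1319)*I(36) = -590 + (-1129/1319)*(-6*√36/5) = -590 + (-1129*1/1319)*(-6/5*6) = -590 - 1129/1319*(-36/5) = -590 + 40644/6595 = -3850406/6595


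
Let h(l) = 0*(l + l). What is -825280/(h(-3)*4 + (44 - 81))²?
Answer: -825280/1369 ≈ -602.83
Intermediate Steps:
h(l) = 0 (h(l) = 0*(2*l) = 0)
-825280/(h(-3)*4 + (44 - 81))² = -825280/(0*4 + (44 - 81))² = -825280/(0 - 37)² = -825280/((-37)²) = -825280/1369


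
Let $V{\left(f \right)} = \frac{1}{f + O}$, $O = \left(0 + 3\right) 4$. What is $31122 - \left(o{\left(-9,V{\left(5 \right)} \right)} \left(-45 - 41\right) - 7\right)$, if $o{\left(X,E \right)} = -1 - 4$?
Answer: $30699$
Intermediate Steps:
$O = 12$ ($O = 3 \cdot 4 = 12$)
$V{\left(f \right)} = \frac{1}{12 + f}$ ($V{\left(f \right)} = \frac{1}{f + 12} = \frac{1}{12 + f}$)
$o{\left(X,E \right)} = -5$
$31122 - \left(o{\left(-9,V{\left(5 \right)} \right)} \left(-45 - 41\right) - 7\right) = 31122 - \left(- 5 \left(-45 - 41\right) - 7\right) = 31122 - \left(\left(-5\right) \left(-86\right) - 7\right) = 31122 - \left(430 - 7\right) = 31122 - 423 = 30699$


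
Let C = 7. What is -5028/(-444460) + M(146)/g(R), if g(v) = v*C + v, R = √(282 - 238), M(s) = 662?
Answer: 1257/111115 + 331*√11/88 ≈ 12.486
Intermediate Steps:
R = 2*√11 (R = √44 = 2*√11 ≈ 6.6332)
g(v) = 8*v (g(v) = v*7 + v = 7*v + v = 8*v)
-5028/(-444460) + M(146)/g(R) = -5028/(-444460) + 662/((8*(2*√11))) = -5028*(-1/444460) + 662/((16*√11)) = 1257/111115 + 662*(√11/176) = 1257/111115 + 331*√11/88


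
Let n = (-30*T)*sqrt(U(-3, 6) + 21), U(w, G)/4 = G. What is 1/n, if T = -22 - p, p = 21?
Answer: sqrt(5)/19350 ≈ 0.00011556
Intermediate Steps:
U(w, G) = 4*G
T = -43 (T = -22 - 1*21 = -22 - 21 = -43)
n = 3870*sqrt(5) (n = (-30*(-43))*sqrt(4*6 + 21) = 1290*sqrt(24 + 21) = 1290*sqrt(45) = 1290*(3*sqrt(5)) = 3870*sqrt(5) ≈ 8653.6)
1/n = 1/(3870*sqrt(5)) = sqrt(5)/19350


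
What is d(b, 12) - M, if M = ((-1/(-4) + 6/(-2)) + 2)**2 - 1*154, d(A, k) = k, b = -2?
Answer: 2647/16 ≈ 165.44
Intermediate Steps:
M = -2455/16 (M = ((-1*(-1/4) + 6*(-1/2)) + 2)**2 - 154 = ((1/4 - 3) + 2)**2 - 154 = (-11/4 + 2)**2 - 154 = (-3/4)**2 - 154 = 9/16 - 154 = -2455/16 ≈ -153.44)
d(b, 12) - M = 12 - 1*(-2455/16) = 12 + 2455/16 = 2647/16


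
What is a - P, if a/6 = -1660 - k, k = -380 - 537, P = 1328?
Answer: -5786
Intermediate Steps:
k = -917
a = -4458 (a = 6*(-1660 - 1*(-917)) = 6*(-1660 + 917) = 6*(-743) = -4458)
a - P = -4458 - 1*1328 = -4458 - 1328 = -5786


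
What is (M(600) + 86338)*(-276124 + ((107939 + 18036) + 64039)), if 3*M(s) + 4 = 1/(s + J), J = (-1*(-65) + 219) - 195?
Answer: -15367008994010/2067 ≈ -7.4345e+9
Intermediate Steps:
J = 89 (J = (65 + 219) - 195 = 284 - 195 = 89)
M(s) = -4/3 + 1/(3*(89 + s)) (M(s) = -4/3 + 1/(3*(s + 89)) = -4/3 + 1/(3*(89 + s)))
(M(600) + 86338)*(-276124 + ((107939 + 18036) + 64039)) = ((-355 - 4*600)/(3*(89 + 600)) + 86338)*(-276124 + ((107939 + 18036) + 64039)) = ((1/3)*(-355 - 2400)/689 + 86338)*(-276124 + (125975 + 64039)) = ((1/3)*(1/689)*(-2755) + 86338)*(-276124 + 190014) = (-2755/2067 + 86338)*(-86110) = (178457891/2067)*(-86110) = -15367008994010/2067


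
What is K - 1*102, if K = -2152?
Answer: -2254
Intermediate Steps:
K - 1*102 = -2152 - 1*102 = -2152 - 102 = -2254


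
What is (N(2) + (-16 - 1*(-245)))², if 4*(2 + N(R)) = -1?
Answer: 822649/16 ≈ 51416.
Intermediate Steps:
N(R) = -9/4 (N(R) = -2 + (¼)*(-1) = -2 - ¼ = -9/4)
(N(2) + (-16 - 1*(-245)))² = (-9/4 + (-16 - 1*(-245)))² = (-9/4 + (-16 + 245))² = (-9/4 + 229)² = (907/4)² = 822649/16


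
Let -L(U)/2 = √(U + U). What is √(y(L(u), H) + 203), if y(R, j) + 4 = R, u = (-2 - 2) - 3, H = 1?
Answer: √(199 - 2*I*√14) ≈ 14.109 - 0.26519*I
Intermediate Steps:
u = -7 (u = -4 - 3 = -7)
L(U) = -2*√2*√U (L(U) = -2*√(U + U) = -2*√2*√U)
y(R, j) = -4 + R
√(y(L(u), H) + 203) = √((-4 - 2*√2*√(-7)) + 203) = √((-4 - 2*√2*I*√7) + 203) = √((-4 - 2*I*√14) + 203) = √(199 - 2*I*√14)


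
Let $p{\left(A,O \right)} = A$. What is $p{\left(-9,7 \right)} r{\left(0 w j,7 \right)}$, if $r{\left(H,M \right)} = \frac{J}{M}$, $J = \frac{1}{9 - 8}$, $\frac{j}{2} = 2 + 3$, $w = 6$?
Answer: $- \frac{9}{7} \approx -1.2857$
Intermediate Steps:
$j = 10$ ($j = 2 \left(2 + 3\right) = 2 \cdot 5 = 10$)
$J = 1$ ($J = 1^{-1} = 1$)
$r{\left(H,M \right)} = \frac{1}{M}$ ($r{\left(H,M \right)} = 1 \frac{1}{M} = \frac{1}{M}$)
$p{\left(-9,7 \right)} r{\left(0 w j,7 \right)} = - \frac{9}{7}$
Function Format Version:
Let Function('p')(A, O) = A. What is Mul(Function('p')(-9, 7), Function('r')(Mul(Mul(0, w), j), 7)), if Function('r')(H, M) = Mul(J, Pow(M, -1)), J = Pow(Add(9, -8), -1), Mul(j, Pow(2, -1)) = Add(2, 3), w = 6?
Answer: Rational(-9, 7) ≈ -1.2857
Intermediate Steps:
j = 10 (j = Mul(2, Add(2, 3)) = Mul(2, 5) = 10)
J = 1 (J = Pow(1, -1) = 1)
Function('r')(H, M) = Pow(M, -1) (Function('r')(H, M) = Mul(1, Pow(M, -1)) = Pow(M, -1))
Mul(Function('p')(-9, 7), Function('r')(Mul(Mul(0, w), j), 7)) = Mul(-9, Pow(7, -1)) = Mul(-9, Rational(1, 7)) = Rational(-9, 7)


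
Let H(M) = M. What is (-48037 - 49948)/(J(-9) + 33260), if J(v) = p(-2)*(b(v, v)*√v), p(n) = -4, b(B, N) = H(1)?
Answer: -814745275/276556936 - 293955*I/276556936 ≈ -2.946 - 0.0010629*I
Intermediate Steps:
b(B, N) = 1
J(v) = -4*√v
(-48037 - 49948)/(J(-9) + 33260) = (-48037 - 49948)/(-12*I + 33260) = -97985/(-12*I + 33260) = -97985*(33260 + 12*I)/1106227744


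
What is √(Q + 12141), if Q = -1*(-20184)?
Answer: 5*√1293 ≈ 179.79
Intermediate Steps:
Q = 20184
√(Q + 12141) = √(20184 + 12141) = √32325 = 5*√1293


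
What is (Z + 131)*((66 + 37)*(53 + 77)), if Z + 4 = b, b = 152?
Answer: 3735810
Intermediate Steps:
Z = 148 (Z = -4 + 152 = 148)
(Z + 131)*((66 + 37)*(53 + 77)) = (148 + 131)*((66 + 37)*(53 + 77)) = 279*(103*130) = 279*13390 = 3735810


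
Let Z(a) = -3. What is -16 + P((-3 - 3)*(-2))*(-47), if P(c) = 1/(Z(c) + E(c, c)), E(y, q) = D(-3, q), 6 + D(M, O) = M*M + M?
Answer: -1/3 ≈ -0.33333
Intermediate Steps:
D(M, O) = -6 + M + M**2 (D(M, O) = -6 + (M*M + M) = -6 + (M**2 + M) = -6 + (M + M**2) = -6 + M + M**2)
E(y, q) = 0 (E(y, q) = -6 - 3 + (-3)**2 = -6 - 3 + 9 = 0)
P(c) = -1/3 (P(c) = 1/(-3 + 0) = 1/(-3) = -1/3)
-16 + P((-3 - 3)*(-2))*(-47) = -16 - 1/3*(-47) = -16 + 47/3 = -1/3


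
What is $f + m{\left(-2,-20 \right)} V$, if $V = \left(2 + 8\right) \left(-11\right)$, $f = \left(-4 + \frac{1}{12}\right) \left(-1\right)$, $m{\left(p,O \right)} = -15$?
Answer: $\frac{19847}{12} \approx 1653.9$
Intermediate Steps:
$f = \frac{47}{12}$ ($f = \left(-4 + \frac{1}{12}\right) \left(-1\right) = \left(- \frac{47}{12}\right) \left(-1\right) = \frac{47}{12} \approx 3.9167$)
$V = -110$ ($V = 10 \left(-11\right) = -110$)
$f + m{\left(-2,-20 \right)} V = \frac{47}{12} - -1650 = \frac{47}{12} + 1650 = \frac{19847}{12}$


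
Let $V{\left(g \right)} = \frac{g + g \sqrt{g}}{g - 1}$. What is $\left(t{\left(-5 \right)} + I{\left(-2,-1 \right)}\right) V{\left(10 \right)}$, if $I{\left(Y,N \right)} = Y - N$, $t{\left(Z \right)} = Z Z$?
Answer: $\frac{80}{3} + \frac{80 \sqrt{10}}{3} \approx 110.99$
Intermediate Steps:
$t{\left(Z \right)} = Z^{2}$
$V{\left(g \right)} = \frac{g + g^{\frac{3}{2}}}{-1 + g}$
$\left(t{\left(-5 \right)} + I{\left(-2,-1 \right)}\right) V{\left(10 \right)} = \left(\left(-5\right)^{2} - 1\right) \frac{10 + 10^{\frac{3}{2}}}{-1 + 10} = \left(25 + \left(-2 + 1\right)\right) \frac{10 + 10 \sqrt{10}}{9} = \left(25 - 1\right) \frac{10 + 10 \sqrt{10}}{9} = 24 \left(\frac{10}{9} + \frac{10 \sqrt{10}}{9}\right) = \frac{80}{3} + \frac{80 \sqrt{10}}{3}$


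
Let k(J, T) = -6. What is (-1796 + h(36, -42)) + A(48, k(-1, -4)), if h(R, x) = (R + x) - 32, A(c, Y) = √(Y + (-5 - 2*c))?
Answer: -1834 + I*√107 ≈ -1834.0 + 10.344*I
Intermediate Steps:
A(c, Y) = √(-5 + Y - 2*c)
h(R, x) = -32 + R + x
(-1796 + h(36, -42)) + A(48, k(-1, -4)) = (-1796 + (-32 + 36 - 42)) + √(-5 - 6 - 2*48) = (-1796 - 38) + √(-5 - 6 - 96) = -1834 + √(-107) = -1834 + I*√107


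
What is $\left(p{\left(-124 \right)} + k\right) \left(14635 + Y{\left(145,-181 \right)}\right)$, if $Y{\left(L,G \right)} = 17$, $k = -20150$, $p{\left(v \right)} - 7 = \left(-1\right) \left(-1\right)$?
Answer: $-295120584$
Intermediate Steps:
$p{\left(v \right)} = 8$ ($p{\left(v \right)} = 7 - -1 = 7 + 1 = 8$)
$\left(p{\left(-124 \right)} + k\right) \left(14635 + Y{\left(145,-181 \right)}\right) = \left(8 - 20150\right) \left(14635 + 17\right) = \left(-20142\right) 14652 = -295120584$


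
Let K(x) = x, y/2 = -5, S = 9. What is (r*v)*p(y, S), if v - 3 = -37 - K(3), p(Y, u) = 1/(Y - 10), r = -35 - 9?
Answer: -407/5 ≈ -81.400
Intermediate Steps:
y = -10 (y = 2*(-5) = -10)
r = -44
p(Y, u) = 1/(-10 + Y)
v = -37 (v = 3 + (-37 - 1*3) = 3 + (-37 - 3) = 3 - 40 = -37)
(r*v)*p(y, S) = (-44*(-37))/(-10 - 10) = 1628/(-20) = 1628*(-1/20) = -407/5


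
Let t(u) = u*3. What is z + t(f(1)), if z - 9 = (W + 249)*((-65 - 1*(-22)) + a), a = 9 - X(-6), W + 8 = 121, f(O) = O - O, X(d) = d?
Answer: -10127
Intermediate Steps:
f(O) = 0
t(u) = 3*u
W = 113 (W = -8 + 121 = 113)
a = 15 (a = 9 - 1*(-6) = 9 + 6 = 15)
z = -10127 (z = 9 + (113 + 249)*((-65 - 1*(-22)) + 15) = 9 + 362*((-65 + 22) + 15) = 9 + 362*(-43 + 15) = 9 + 362*(-28) = 9 - 10136 = -10127)
z + t(f(1)) = -10127 + 3*0 = -10127 + 0 = -10127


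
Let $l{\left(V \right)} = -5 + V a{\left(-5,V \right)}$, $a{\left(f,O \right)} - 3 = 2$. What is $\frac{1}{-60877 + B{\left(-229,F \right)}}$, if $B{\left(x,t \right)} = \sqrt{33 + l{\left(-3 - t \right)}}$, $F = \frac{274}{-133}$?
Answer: $- \frac{8096641}{492899211058} - \frac{\sqrt{412167}}{492899211058} \approx -1.6428 \cdot 10^{-5}$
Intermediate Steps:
$a{\left(f,O \right)} = 5$ ($a{\left(f,O \right)} = 3 + 2 = 5$)
$l{\left(V \right)} = -5 + 5 V$ ($l{\left(V \right)} = -5 + V 5 = -5 + 5 V$)
$F = - \frac{274}{133}$ ($F = 274 \left(- \frac{1}{133}\right) = - \frac{274}{133} \approx -2.0602$)
$B{\left(x,t \right)} = \sqrt{13 - 5 t}$ ($B{\left(x,t \right)} = \sqrt{33 + \left(-5 + 5 \left(-3 - t\right)\right)} = \sqrt{33 - \left(20 + 5 t\right)} = \sqrt{13 - 5 t}$)
$\frac{1}{-60877 + B{\left(-229,F \right)}} = \frac{1}{-60877 + \sqrt{13 - - \frac{1370}{133}}} = \frac{1}{-60877 + \sqrt{13 + \frac{1370}{133}}} = \frac{1}{-60877 + \sqrt{\frac{3099}{133}}} = \frac{1}{-60877 + \frac{\sqrt{412167}}{133}}$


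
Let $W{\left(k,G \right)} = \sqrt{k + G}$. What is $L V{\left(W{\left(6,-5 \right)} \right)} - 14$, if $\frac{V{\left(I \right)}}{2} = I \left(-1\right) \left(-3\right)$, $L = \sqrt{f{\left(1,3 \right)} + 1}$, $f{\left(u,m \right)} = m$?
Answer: $-2$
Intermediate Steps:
$L = 2$ ($L = \sqrt{3 + 1} = \sqrt{4} = 2$)
$W{\left(k,G \right)} = \sqrt{G + k}$
$V{\left(I \right)} = 6 I$ ($V{\left(I \right)} = 2 I \left(-1\right) \left(-3\right) = 2 - I \left(-3\right) = 2 \cdot 3 I = 6 I$)
$L V{\left(W{\left(6,-5 \right)} \right)} - 14 = 2 \cdot 6 \sqrt{-5 + 6} - 14 = 2 \cdot 6 \sqrt{1} - 14 = 2 \cdot 6 \cdot 1 - 14 = 2 \cdot 6 - 14 = 12 - 14 = -2$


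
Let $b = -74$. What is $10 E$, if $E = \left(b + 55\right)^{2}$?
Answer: $3610$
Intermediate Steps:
$E = 361$ ($E = \left(-74 + 55\right)^{2} = \left(-19\right)^{2} = 361$)
$10 E = 10 \cdot 361 = 3610$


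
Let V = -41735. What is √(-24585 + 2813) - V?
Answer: 41735 + 2*I*√5443 ≈ 41735.0 + 147.55*I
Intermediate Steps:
√(-24585 + 2813) - V = √(-24585 + 2813) - 1*(-41735) = √(-21772) + 41735 = 2*I*√5443 + 41735 = 41735 + 2*I*√5443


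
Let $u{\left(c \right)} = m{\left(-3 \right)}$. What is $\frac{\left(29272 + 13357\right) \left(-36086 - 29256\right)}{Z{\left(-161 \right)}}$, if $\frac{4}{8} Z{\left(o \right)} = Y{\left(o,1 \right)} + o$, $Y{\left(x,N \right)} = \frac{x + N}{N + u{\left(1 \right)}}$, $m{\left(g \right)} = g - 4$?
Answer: $\frac{4178196177}{403} \approx 1.0368 \cdot 10^{7}$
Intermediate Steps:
$m{\left(g \right)} = -4 + g$
$u{\left(c \right)} = -7$ ($u{\left(c \right)} = -4 - 3 = -7$)
$Y{\left(x,N \right)} = \frac{N + x}{-7 + N}$ ($Y{\left(x,N \right)} = \frac{x + N}{N - 7} = \frac{N + x}{-7 + N}$)
$Z{\left(o \right)} = - \frac{1}{3} + \frac{5 o}{3}$ ($Z{\left(o \right)} = 2 \left(\frac{1 + o}{-7 + 1} + o\right) = 2 \left(\frac{1 + o}{-6} + o\right) = 2 \left(- \frac{1 + o}{6} + o\right) = 2 \left(\left(- \frac{1}{6} - \frac{o}{6}\right) + o\right) = 2 \left(- \frac{1}{6} + \frac{5 o}{6}\right) = - \frac{1}{3} + \frac{5 o}{3}$)
$\frac{\left(29272 + 13357\right) \left(-36086 - 29256\right)}{Z{\left(-161 \right)}} = \frac{\left(29272 + 13357\right) \left(-36086 - 29256\right)}{- \frac{1}{3} + \frac{5}{3} \left(-161\right)} = \frac{42629 \left(-65342\right)}{- \frac{1}{3} - \frac{805}{3}} = - \frac{2785464118}{- \frac{806}{3}} = \left(-2785464118\right) \left(- \frac{3}{806}\right) = \frac{4178196177}{403}$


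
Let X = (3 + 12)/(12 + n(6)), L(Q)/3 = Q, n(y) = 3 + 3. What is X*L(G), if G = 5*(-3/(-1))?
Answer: 75/2 ≈ 37.500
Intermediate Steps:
n(y) = 6
G = 15 (G = 5*(-3*(-1)) = 5*3 = 15)
L(Q) = 3*Q
X = 5/6 (X = (3 + 12)/(12 + 6) = 15/18 = 15*(1/18) = 5/6 ≈ 0.83333)
X*L(G) = 5*(3*15)/6 = (5/6)*45 = 75/2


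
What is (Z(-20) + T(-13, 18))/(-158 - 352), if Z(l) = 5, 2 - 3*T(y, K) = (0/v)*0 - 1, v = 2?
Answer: -1/85 ≈ -0.011765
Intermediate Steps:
T(y, K) = 1 (T(y, K) = ⅔ - ((0/2)*0 - 1)/3 = ⅔ - ((0*(½))*0 - 1)/3 = ⅔ - (0*0 - 1)/3 = ⅔ - (0 - 1)/3 = ⅔ - ⅓*(-1) = ⅔ + ⅓ = 1)
(Z(-20) + T(-13, 18))/(-158 - 352) = (5 + 1)/(-158 - 352) = 6/(-510) = 6*(-1/510) = -1/85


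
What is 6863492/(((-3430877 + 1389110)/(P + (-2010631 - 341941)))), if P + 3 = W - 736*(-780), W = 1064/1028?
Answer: 3137116528877908/524734119 ≈ 5.9785e+6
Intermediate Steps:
W = 266/257 (W = 1064*(1/1028) = 266/257 ≈ 1.0350)
P = 147538055/257 (P = -3 + (266/257 - 736*(-780)) = -3 + (266/257 + 574080) = -3 + 147538826/257 = 147538055/257 ≈ 5.7408e+5)
6863492/(((-3430877 + 1389110)/(P + (-2010631 - 341941)))) = 6863492/(((-3430877 + 1389110)/(147538055/257 + (-2010631 - 341941)))) = 6863492/((-2041767/(147538055/257 - 2352572))) = 6863492/((-2041767/(-457072949/257))) = 6863492/((-2041767*(-257/457072949))) = 6863492/(524734119/457072949) = 6863492*(457072949/524734119) = 3137116528877908/524734119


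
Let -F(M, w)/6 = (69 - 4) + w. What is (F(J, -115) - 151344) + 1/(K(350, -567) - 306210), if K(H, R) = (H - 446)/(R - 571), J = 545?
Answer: -26316916014017/174233442 ≈ -1.5104e+5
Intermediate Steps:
K(H, R) = (-446 + H)/(-571 + R)
F(M, w) = -390 - 6*w (F(M, w) = -6*((69 - 4) + w) = -6*(65 + w) = -390 - 6*w)
(F(J, -115) - 151344) + 1/(K(350, -567) - 306210) = ((-390 - 6*(-115)) - 151344) + 1/((-446 + 350)/(-571 - 567) - 306210) = ((-390 + 690) - 151344) + 1/(-96/(-1138) - 306210) = (300 - 151344) + 1/(-1/1138*(-96) - 306210) = -151044 + 1/(48/569 - 306210) = -151044 + 1/(-174233442/569) = -151044 - 569/174233442 = -26316916014017/174233442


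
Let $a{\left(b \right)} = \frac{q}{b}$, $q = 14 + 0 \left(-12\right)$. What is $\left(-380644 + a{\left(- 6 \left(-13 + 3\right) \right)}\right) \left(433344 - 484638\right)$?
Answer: $\frac{97623706837}{5} \approx 1.9525 \cdot 10^{10}$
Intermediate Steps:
$q = 14$ ($q = 14 + 0 = 14$)
$a{\left(b \right)} = \frac{14}{b}$
$\left(-380644 + a{\left(- 6 \left(-13 + 3\right) \right)}\right) \left(433344 - 484638\right) = \left(-380644 + \frac{14}{\left(-6\right) \left(-13 + 3\right)}\right) \left(433344 - 484638\right) = \left(-380644 + \frac{14}{\left(-6\right) \left(-10\right)}\right) \left(-51294\right) = \left(-380644 + \frac{14}{60}\right) \left(-51294\right) = \left(-380644 + 14 \cdot \frac{1}{60}\right) \left(-51294\right) = \left(-380644 + \frac{7}{30}\right) \left(-51294\right) = \left(- \frac{11419313}{30}\right) \left(-51294\right) = \frac{97623706837}{5}$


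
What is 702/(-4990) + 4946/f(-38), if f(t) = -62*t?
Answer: 5756657/2939110 ≈ 1.9586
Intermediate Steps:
702/(-4990) + 4946/f(-38) = 702/(-4990) + 4946/((-62*(-38))) = 702*(-1/4990) + 4946/2356 = -351/2495 + 4946*(1/2356) = -351/2495 + 2473/1178 = 5756657/2939110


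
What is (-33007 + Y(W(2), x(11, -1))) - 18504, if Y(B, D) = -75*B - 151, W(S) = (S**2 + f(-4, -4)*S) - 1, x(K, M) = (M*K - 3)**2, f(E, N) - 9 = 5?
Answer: -53987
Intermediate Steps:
f(E, N) = 14 (f(E, N) = 9 + 5 = 14)
x(K, M) = (-3 + K*M)**2 (x(K, M) = (K*M - 3)**2 = (-3 + K*M)**2)
W(S) = -1 + S**2 + 14*S (W(S) = (S**2 + 14*S) - 1 = -1 + S**2 + 14*S)
Y(B, D) = -151 - 75*B
(-33007 + Y(W(2), x(11, -1))) - 18504 = (-33007 + (-151 - 75*(-1 + 2**2 + 14*2))) - 18504 = (-33007 + (-151 - 75*(-1 + 4 + 28))) - 18504 = (-33007 + (-151 - 75*31)) - 18504 = (-33007 + (-151 - 2325)) - 18504 = (-33007 - 2476) - 18504 = -35483 - 18504 = -53987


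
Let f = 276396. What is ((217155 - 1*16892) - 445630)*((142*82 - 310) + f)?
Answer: -70599446910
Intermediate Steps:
((217155 - 1*16892) - 445630)*((142*82 - 310) + f) = ((217155 - 1*16892) - 445630)*((142*82 - 310) + 276396) = ((217155 - 16892) - 445630)*((11644 - 310) + 276396) = (200263 - 445630)*(11334 + 276396) = -245367*287730 = -70599446910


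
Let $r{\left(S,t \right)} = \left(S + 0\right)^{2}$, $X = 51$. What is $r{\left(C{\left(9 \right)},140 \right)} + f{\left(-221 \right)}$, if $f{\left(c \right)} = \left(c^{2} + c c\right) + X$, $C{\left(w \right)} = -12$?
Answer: $97877$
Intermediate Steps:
$r{\left(S,t \right)} = S^{2}$
$f{\left(c \right)} = 51 + 2 c^{2}$ ($f{\left(c \right)} = \left(c^{2} + c c\right) + 51 = \left(c^{2} + c^{2}\right) + 51 = 2 c^{2} + 51 = 51 + 2 c^{2}$)
$r{\left(C{\left(9 \right)},140 \right)} + f{\left(-221 \right)} = \left(-12\right)^{2} + \left(51 + 2 \left(-221\right)^{2}\right) = 144 + \left(51 + 2 \cdot 48841\right) = 144 + \left(51 + 97682\right) = 144 + 97733 = 97877$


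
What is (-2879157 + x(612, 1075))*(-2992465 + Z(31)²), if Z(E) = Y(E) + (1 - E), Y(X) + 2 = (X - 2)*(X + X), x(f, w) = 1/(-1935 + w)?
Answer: -7272232336677/20 ≈ -3.6361e+11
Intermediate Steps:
Y(X) = -2 + 2*X*(-2 + X) (Y(X) = -2 + (X - 2)*(X + X) = -2 + (-2 + X)*(2*X) = -2 + 2*X*(-2 + X))
Z(E) = -1 - 5*E + 2*E² (Z(E) = (-2 - 4*E + 2*E²) + (1 - E) = -1 - 5*E + 2*E²)
(-2879157 + x(612, 1075))*(-2992465 + Z(31)²) = (-2879157 + 1/(-1935 + 1075))*(-2992465 + (-1 - 5*31 + 2*31²)²) = (-2879157 + 1/(-860))*(-2992465 + (-1 - 155 + 2*961)²) = (-2879157 - 1/860)*(-2992465 + (-1 - 155 + 1922)²) = -2476075021*(-2992465 + 1766²)/860 = -2476075021*(-2992465 + 3118756)/860 = -2476075021/860*126291 = -7272232336677/20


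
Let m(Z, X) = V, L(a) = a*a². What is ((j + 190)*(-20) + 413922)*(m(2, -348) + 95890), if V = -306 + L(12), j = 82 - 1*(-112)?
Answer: 39532221504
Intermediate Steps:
j = 194 (j = 82 + 112 = 194)
L(a) = a³
V = 1422 (V = -306 + 12³ = -306 + 1728 = 1422)
m(Z, X) = 1422
((j + 190)*(-20) + 413922)*(m(2, -348) + 95890) = ((194 + 190)*(-20) + 413922)*(1422 + 95890) = (384*(-20) + 413922)*97312 = (-7680 + 413922)*97312 = 406242*97312 = 39532221504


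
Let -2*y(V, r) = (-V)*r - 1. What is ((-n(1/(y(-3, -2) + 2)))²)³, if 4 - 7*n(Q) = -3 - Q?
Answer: 243087455521/208422380089 ≈ 1.1663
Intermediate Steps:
y(V, r) = ½ + V*r/2 (y(V, r) = -((-V)*r - 1)/2 = -(-V*r - 1)/2 = -(-1 - V*r)/2 = ½ + V*r/2)
n(Q) = 1 + Q/7 (n(Q) = 4/7 - (-3 - Q)/7 = 4/7 + (3/7 + Q/7) = 1 + Q/7)
((-n(1/(y(-3, -2) + 2)))²)³ = ((-(1 + 1/(7*((½ + (½)*(-3)*(-2)) + 2))))²)³ = ((-(1 + 1/(7*((½ + 3) + 2))))²)³ = ((-(1 + 1/(7*(7/2 + 2))))²)³ = ((-(1 + 1/(7*(11/2))))²)³ = ((-(1 + (⅐)*(2/11)))²)³ = ((-(1 + 2/77))²)³ = ((-1*79/77)²)³ = ((-79/77)²)³ = (6241/5929)³ = 243087455521/208422380089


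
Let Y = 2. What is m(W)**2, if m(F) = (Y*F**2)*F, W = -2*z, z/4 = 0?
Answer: 0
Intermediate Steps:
z = 0 (z = 4*0 = 0)
W = 0 (W = -2*0 = 0)
m(F) = 2*F**3 (m(F) = (2*F**2)*F = 2*F**3)
m(W)**2 = (2*0**3)**2 = (2*0)**2 = 0**2 = 0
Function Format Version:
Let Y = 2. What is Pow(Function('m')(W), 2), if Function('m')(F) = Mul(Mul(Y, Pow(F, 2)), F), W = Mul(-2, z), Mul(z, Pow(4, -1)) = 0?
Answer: 0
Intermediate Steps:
z = 0 (z = Mul(4, 0) = 0)
W = 0 (W = Mul(-2, 0) = 0)
Function('m')(F) = Mul(2, Pow(F, 3)) (Function('m')(F) = Mul(Mul(2, Pow(F, 2)), F) = Mul(2, Pow(F, 3)))
Pow(Function('m')(W), 2) = Pow(Mul(2, Pow(0, 3)), 2) = Pow(Mul(2, 0), 2) = Pow(0, 2) = 0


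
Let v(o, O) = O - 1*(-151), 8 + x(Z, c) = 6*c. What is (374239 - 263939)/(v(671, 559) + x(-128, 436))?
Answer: 55150/1659 ≈ 33.243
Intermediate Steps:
x(Z, c) = -8 + 6*c
v(o, O) = 151 + O (v(o, O) = O + 151 = 151 + O)
(374239 - 263939)/(v(671, 559) + x(-128, 436)) = (374239 - 263939)/((151 + 559) + (-8 + 6*436)) = 110300/(710 + (-8 + 2616)) = 110300/(710 + 2608) = 110300/3318 = 110300*(1/3318) = 55150/1659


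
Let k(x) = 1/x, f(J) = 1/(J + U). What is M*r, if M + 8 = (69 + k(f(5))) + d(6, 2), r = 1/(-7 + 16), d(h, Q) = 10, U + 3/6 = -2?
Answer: 49/6 ≈ 8.1667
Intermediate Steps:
U = -5/2 (U = -1/2 - 2 = -5/2 ≈ -2.5000)
f(J) = 1/(-5/2 + J) (f(J) = 1/(J - 5/2) = 1/(-5/2 + J))
r = 1/9 ≈ 0.11111
M = 147/2 (M = -8 + ((69 + 1/(2/(-5 + 2*5))) + 10) = -8 + ((69 + 1/(2/(-5 + 10))) + 10) = -8 + ((69 + 1/(2/5)) + 10) = -8 + ((69 + 5/2) + 10) = -8 + (143/2 + 10) = -8 + 163/2 = 147/2 ≈ 73.500)
M*r = (147/2)*(1/9) = 49/6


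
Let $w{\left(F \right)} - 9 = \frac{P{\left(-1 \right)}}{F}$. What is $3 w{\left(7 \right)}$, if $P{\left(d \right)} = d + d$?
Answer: $\frac{183}{7} \approx 26.143$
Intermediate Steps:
$P{\left(d \right)} = 2 d$
$w{\left(F \right)} = 9 - \frac{2}{F}$ ($w{\left(F \right)} = 9 + \frac{2 \left(-1\right)}{F} = 9 - \frac{2}{F}$)
$3 w{\left(7 \right)} = 3 \left(9 - \frac{2}{7}\right) = 3 \cdot \frac{61}{7} = \frac{183}{7}$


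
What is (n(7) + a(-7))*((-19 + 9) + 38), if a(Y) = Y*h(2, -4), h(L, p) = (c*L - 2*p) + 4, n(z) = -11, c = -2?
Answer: -1876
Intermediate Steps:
h(L, p) = 4 - 2*L - 2*p (h(L, p) = (-2*L - 2*p) + 4 = 4 - 2*L - 2*p)
a(Y) = 8*Y (a(Y) = Y*(4 - 2*2 - 2*(-4)) = Y*(4 - 4 + 8) = Y*8 = 8*Y)
(n(7) + a(-7))*((-19 + 9) + 38) = (-11 + 8*(-7))*((-19 + 9) + 38) = (-11 - 56)*(-10 + 38) = -67*28 = -1876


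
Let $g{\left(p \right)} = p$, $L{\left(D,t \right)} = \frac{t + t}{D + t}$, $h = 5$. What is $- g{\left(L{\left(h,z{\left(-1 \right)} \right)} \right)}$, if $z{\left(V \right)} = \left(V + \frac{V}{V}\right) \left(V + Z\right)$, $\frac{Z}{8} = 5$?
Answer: $0$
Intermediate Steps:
$Z = 40$ ($Z = 8 \cdot 5 = 40$)
$z{\left(V \right)} = \left(1 + V\right) \left(40 + V\right)$ ($z{\left(V \right)} = \left(V + \frac{V}{V}\right) \left(V + 40\right) = \left(V + 1\right) \left(40 + V\right) = \left(1 + V\right) \left(40 + V\right)$)
$L{\left(D,t \right)} = \frac{2 t}{D + t}$
$- g{\left(L{\left(h,z{\left(-1 \right)} \right)} \right)} = - \frac{2 \left(40 + \left(-1\right)^{2} + 41 \left(-1\right)\right)}{5 + \left(40 + \left(-1\right)^{2} + 41 \left(-1\right)\right)} = - \frac{2 \left(40 + 1 - 41\right)}{5 + \left(40 + 1 - 41\right)} = - \frac{2 \cdot 0}{5 + 0} = - \frac{2 \cdot 0}{5} = \left(-1\right) 0 = 0$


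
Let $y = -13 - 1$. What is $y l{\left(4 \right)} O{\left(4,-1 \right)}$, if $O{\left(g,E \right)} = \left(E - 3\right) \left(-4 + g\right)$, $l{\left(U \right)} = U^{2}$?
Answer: $0$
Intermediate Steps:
$O{\left(g,E \right)} = \left(-4 + g\right) \left(-3 + E\right)$ ($O{\left(g,E \right)} = \left(-3 + E\right) \left(-4 + g\right) = \left(-4 + g\right) \left(-3 + E\right)$)
$y = -14$
$y l{\left(4 \right)} O{\left(4,-1 \right)} = - 14 \cdot 4^{2} \left(12 - -4 - 12 - 4\right) = \left(-14\right) 16 \left(12 + 4 - 12 - 4\right) = \left(-224\right) 0 = 0$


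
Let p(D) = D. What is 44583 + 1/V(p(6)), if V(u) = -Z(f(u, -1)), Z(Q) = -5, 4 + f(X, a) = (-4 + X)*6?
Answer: 222916/5 ≈ 44583.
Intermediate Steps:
f(X, a) = -28 + 6*X (f(X, a) = -4 + (-4 + X)*6 = -4 + (-24 + 6*X) = -28 + 6*X)
V(u) = 5 (V(u) = -1*(-5) = 5)
44583 + 1/V(p(6)) = 44583 + 1/5 = 222916/5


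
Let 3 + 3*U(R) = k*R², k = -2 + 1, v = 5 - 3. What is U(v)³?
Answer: -343/27 ≈ -12.704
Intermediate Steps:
v = 2
k = -1
U(R) = -1 - R²/3 (U(R) = -1 + (-R²)/3 = -1 - R²/3)
U(v)³ = (-1 - ⅓*2²)³ = (-1 - ⅓*4)³ = (-1 - 4/3)³ = (-7/3)³ = -343/27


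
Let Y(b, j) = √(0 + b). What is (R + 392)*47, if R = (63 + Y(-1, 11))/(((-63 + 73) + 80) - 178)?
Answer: 1618351/88 - 47*I/88 ≈ 18390.0 - 0.53409*I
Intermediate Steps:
Y(b, j) = √b
R = -63/88 - I/88 (R = (63 + √(-1))/(((-63 + 73) + 80) - 178) = (63 + I)/((10 + 80) - 178) = (63 + I)/(90 - 178) = (63 + I)/(-88) = (63 + I)*(-1/88) = -63/88 - I/88 ≈ -0.71591 - 0.011364*I)
(R + 392)*47 = ((-63/88 - I/88) + 392)*47 = (34433/88 - I/88)*47 = 1618351/88 - 47*I/88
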